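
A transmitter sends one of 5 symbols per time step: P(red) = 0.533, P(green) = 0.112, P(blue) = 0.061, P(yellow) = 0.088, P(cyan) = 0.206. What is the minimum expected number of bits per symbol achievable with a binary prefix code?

Repeatedly combine the two least-probable nodes; the expected code length is the sum of the merged weights.
merge 61/1000 + 11/125 → 149/1000
merge 14/125 + 149/1000 → 261/1000
merge 103/500 + 261/1000 → 467/1000
merge 467/1000 + 533/1000 → 1
L = 149/1000 + 261/1000 + 467/1000 + 1 = 1877/1000 = 1.877 bits/symbol.

1.877 bits/symbol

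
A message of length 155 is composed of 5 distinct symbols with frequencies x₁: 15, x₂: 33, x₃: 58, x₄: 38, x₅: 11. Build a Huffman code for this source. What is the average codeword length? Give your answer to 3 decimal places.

Probabilities are the counts divided by 155.
Repeatedly combine the two least-probable nodes; the expected code length is the sum of the merged weights.
merge 11/155 + 3/31 → 26/155
merge 26/155 + 33/155 → 59/155
merge 38/155 + 58/155 → 96/155
merge 59/155 + 96/155 → 1
L = 26/155 + 59/155 + 96/155 + 1 = 336/155 ≈ 2.168 bits/symbol.

2.168 bits/symbol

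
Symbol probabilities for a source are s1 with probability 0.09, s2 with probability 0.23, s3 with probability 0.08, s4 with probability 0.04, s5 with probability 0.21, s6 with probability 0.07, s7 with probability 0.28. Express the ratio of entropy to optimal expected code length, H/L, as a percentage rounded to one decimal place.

Entropy H = −Σ p log₂ p ≈ 2.5332 bits.
Huffman merges: 1/25+7/100→11/100; 2/25+9/100→17/100; 11/100+17/100→7/25; 21/100+23/100→11/25; 7/25+7/25→14/25; 11/25+14/25→1. L = 64/25 ≈ 2.5600.
Efficiency = H/L = 2.5332/2.5600 = 99.0%.

99.0%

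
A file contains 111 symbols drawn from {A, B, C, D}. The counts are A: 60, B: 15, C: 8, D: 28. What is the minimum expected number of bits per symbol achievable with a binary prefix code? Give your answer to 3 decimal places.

Probabilities are the counts divided by 111.
Repeatedly combine the two least-probable nodes; the expected code length is the sum of the merged weights.
merge 8/111 + 5/37 → 23/111
merge 23/111 + 28/111 → 17/37
merge 17/37 + 20/37 → 1
L = 23/111 + 17/37 + 1 = 5/3 ≈ 1.667 bits/symbol.

1.667 bits/symbol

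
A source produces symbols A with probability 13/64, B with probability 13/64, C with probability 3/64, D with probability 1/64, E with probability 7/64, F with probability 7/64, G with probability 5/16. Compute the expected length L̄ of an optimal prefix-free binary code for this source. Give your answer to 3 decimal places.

2.516 bits/symbol

Repeatedly combine the two least-probable nodes; the expected code length is the sum of the merged weights.
merge 1/64 + 3/64 → 1/16
merge 1/16 + 7/64 → 11/64
merge 7/64 + 11/64 → 9/32
merge 13/64 + 13/64 → 13/32
merge 9/32 + 5/16 → 19/32
merge 13/32 + 19/32 → 1
L = 1/16 + 11/64 + 9/32 + 13/32 + 19/32 + 1 = 161/64 ≈ 2.516 bits/symbol.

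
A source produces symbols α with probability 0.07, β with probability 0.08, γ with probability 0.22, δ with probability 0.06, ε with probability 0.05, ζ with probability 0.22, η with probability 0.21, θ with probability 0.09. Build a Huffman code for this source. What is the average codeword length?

2.81 bits/symbol

Repeatedly combine the two least-probable nodes; the expected code length is the sum of the merged weights.
merge 1/20 + 3/50 → 11/100
merge 7/100 + 2/25 → 3/20
merge 9/100 + 11/100 → 1/5
merge 3/20 + 1/5 → 7/20
merge 21/100 + 11/50 → 43/100
merge 11/50 + 7/20 → 57/100
merge 43/100 + 57/100 → 1
L = 11/100 + 3/20 + 1/5 + 7/20 + 43/100 + 57/100 + 1 = 281/100 = 2.81 bits/symbol.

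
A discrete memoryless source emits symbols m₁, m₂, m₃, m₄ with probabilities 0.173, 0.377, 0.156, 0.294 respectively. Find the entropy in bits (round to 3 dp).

1.906 bits

H = −Σ pᵢ log₂ pᵢ.
−0.173·log₂(0.173) = 0.4379
−0.377·log₂(0.377) = 0.5306
−0.156·log₂(0.156) = 0.4181
−0.294·log₂(0.294) = 0.5192
Sum ≈ 1.9058 → 1.906 bits.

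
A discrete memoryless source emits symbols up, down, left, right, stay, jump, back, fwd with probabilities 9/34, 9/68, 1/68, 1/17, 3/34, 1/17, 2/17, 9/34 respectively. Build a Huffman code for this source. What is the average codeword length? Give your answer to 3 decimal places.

Repeatedly combine the two least-probable nodes; the expected code length is the sum of the merged weights.
merge 1/68 + 1/17 → 5/68
merge 1/17 + 5/68 → 9/68
merge 3/34 + 2/17 → 7/34
merge 9/68 + 9/68 → 9/34
merge 7/34 + 9/34 → 8/17
merge 9/34 + 9/34 → 9/17
merge 8/17 + 9/17 → 1
L = 5/68 + 9/68 + 7/34 + 9/34 + 8/17 + 9/17 + 1 = 91/34 ≈ 2.676 bits/symbol.

2.676 bits/symbol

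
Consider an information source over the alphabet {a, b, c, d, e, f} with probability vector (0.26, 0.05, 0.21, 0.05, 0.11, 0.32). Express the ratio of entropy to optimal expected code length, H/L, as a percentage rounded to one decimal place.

Entropy H = −Σ p log₂ p ≈ 2.2866 bits.
Huffman merges: 1/20+1/20→1/10; 1/10+11/100→21/100; 21/100+21/100→21/50; 13/50+8/25→29/50; 21/50+29/50→1. L = 231/100 ≈ 2.3100.
Efficiency = H/L = 2.2866/2.3100 = 99.0%.

99.0%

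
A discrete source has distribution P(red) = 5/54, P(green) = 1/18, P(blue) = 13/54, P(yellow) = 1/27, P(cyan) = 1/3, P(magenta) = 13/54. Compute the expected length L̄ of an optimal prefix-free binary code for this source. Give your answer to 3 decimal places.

2.278 bits/symbol

Repeatedly combine the two least-probable nodes; the expected code length is the sum of the merged weights.
merge 1/27 + 1/18 → 5/54
merge 5/54 + 5/54 → 5/27
merge 5/27 + 13/54 → 23/54
merge 13/54 + 1/3 → 31/54
merge 23/54 + 31/54 → 1
L = 5/54 + 5/27 + 23/54 + 31/54 + 1 = 41/18 ≈ 2.278 bits/symbol.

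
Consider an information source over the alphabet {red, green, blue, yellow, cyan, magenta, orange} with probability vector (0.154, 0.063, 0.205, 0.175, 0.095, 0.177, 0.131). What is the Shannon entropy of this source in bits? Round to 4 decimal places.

H = −Σ pᵢ log₂ pᵢ.
−0.154·log₂(0.154) = 0.4156
−0.063·log₂(0.063) = 0.2513
−0.205·log₂(0.205) = 0.4687
−0.175·log₂(0.175) = 0.4401
−0.095·log₂(0.095) = 0.3226
−0.177·log₂(0.177) = 0.4422
−0.131·log₂(0.131) = 0.3841
Sum ≈ 2.7246 → 2.7246 bits.

2.7246 bits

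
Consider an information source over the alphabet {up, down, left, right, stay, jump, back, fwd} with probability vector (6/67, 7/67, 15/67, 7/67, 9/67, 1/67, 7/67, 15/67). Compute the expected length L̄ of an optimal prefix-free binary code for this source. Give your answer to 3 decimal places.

Repeatedly combine the two least-probable nodes; the expected code length is the sum of the merged weights.
merge 1/67 + 6/67 → 7/67
merge 7/67 + 7/67 → 14/67
merge 7/67 + 7/67 → 14/67
merge 9/67 + 14/67 → 23/67
merge 14/67 + 15/67 → 29/67
merge 15/67 + 23/67 → 38/67
merge 29/67 + 38/67 → 1
L = 7/67 + 14/67 + 14/67 + 23/67 + 29/67 + 38/67 + 1 = 192/67 ≈ 2.866 bits/symbol.

2.866 bits/symbol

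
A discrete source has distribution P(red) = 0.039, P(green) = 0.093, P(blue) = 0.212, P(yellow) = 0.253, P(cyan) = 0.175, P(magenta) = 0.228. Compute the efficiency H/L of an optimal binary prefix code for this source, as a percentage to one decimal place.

Entropy H = −Σ p log₂ p ≈ 2.4036 bits.
Huffman merges: 39/1000+93/1000→33/250; 33/250+7/40→307/1000; 53/250+57/250→11/25; 253/1000+307/1000→14/25; 11/25+14/25→1. L = 2439/1000 ≈ 2.4390.
Efficiency = H/L = 2.4036/2.4390 = 98.5%.

98.5%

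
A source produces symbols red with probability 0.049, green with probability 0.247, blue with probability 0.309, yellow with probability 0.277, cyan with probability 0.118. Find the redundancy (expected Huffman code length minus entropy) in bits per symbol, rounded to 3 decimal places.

Entropy H = −Σ p log₂ p ≈ 2.1119 bits.
Huffman merges: 49/1000+59/500→167/1000; 167/1000+247/1000→207/500; 277/1000+309/1000→293/500; 207/500+293/500→1. L = 2167/1000 ≈ 2.1670.
L − H = 2.1670 − 2.1119 = 0.055 bits.

0.055 bits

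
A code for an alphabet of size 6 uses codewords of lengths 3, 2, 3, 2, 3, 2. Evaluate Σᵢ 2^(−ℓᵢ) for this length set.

With common denominator 2^3 = 8: Σ 2^(−ℓᵢ) = 1/8 + 2/8 + 1/8 + 2/8 + 1/8 + 2/8 = 9/8 = 1.125.

1.125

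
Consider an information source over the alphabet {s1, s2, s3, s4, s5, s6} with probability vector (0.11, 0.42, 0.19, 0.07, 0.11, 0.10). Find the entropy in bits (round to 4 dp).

2.2822 bits

H = −Σ pᵢ log₂ pᵢ.
−0.11·log₂(0.11) = 0.3503
−0.42·log₂(0.42) = 0.5256
−0.19·log₂(0.19) = 0.4552
−0.07·log₂(0.07) = 0.2686
−0.11·log₂(0.11) = 0.3503
−0.10·log₂(0.10) = 0.3322
Sum ≈ 2.2822 → 2.2822 bits.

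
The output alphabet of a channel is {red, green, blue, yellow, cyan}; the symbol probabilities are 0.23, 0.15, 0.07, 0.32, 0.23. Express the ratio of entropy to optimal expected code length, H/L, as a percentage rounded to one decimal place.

Entropy H = −Σ p log₂ p ≈ 2.1805 bits.
Huffman merges: 7/100+3/20→11/50; 11/50+23/100→9/20; 23/100+8/25→11/20; 9/20+11/20→1. L = 111/50 ≈ 2.2200.
Efficiency = H/L = 2.1805/2.2200 = 98.2%.

98.2%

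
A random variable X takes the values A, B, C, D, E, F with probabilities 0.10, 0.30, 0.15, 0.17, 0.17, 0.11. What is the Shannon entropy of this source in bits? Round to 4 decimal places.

2.4833 bits

H = −Σ pᵢ log₂ pᵢ.
−0.10·log₂(0.10) = 0.3322
−0.30·log₂(0.30) = 0.5211
−0.15·log₂(0.15) = 0.4105
−0.17·log₂(0.17) = 0.4346
−0.17·log₂(0.17) = 0.4346
−0.11·log₂(0.11) = 0.3503
Sum ≈ 2.4833 → 2.4833 bits.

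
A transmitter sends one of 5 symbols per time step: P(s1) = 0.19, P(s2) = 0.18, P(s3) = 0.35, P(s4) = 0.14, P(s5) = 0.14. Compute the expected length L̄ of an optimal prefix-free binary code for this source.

Repeatedly combine the two least-probable nodes; the expected code length is the sum of the merged weights.
merge 7/50 + 7/50 → 7/25
merge 9/50 + 19/100 → 37/100
merge 7/25 + 7/20 → 63/100
merge 37/100 + 63/100 → 1
L = 7/25 + 37/100 + 63/100 + 1 = 57/25 = 2.28 bits/symbol.

2.28 bits/symbol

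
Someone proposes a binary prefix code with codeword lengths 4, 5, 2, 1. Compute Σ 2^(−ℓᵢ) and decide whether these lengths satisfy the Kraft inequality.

With common denominator 2^5 = 32: Σ 2^(−ℓᵢ) = 2/32 + 1/32 + 8/32 + 16/32 = 27/32 = 0.84375.
Kraft's inequality requires Σ ≤ 1; here Σ = 0.84375 ≤ 1, so such a prefix code exists.

0.84375; yes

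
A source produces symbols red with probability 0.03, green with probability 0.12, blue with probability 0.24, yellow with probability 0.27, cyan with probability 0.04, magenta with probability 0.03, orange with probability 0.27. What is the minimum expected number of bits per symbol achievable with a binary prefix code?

Repeatedly combine the two least-probable nodes; the expected code length is the sum of the merged weights.
merge 3/100 + 3/100 → 3/50
merge 1/25 + 3/50 → 1/10
merge 1/10 + 3/25 → 11/50
merge 11/50 + 6/25 → 23/50
merge 27/100 + 27/100 → 27/50
merge 23/50 + 27/50 → 1
L = 3/50 + 1/10 + 11/50 + 23/50 + 27/50 + 1 = 119/50 = 2.38 bits/symbol.

2.38 bits/symbol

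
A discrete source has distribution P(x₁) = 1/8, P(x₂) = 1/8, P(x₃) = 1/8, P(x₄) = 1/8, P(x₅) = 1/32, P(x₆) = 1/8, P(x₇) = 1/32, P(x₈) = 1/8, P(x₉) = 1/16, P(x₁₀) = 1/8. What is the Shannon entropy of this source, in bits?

Each probability is a power of 1/2, so log₂(1/p) is an integer.
H = Σ p·log₂(1/p) = 1/8·3 + 1/8·3 + 1/8·3 + 1/8·3 + 1/32·5 + 1/8·3 + 1/32·5 + 1/8·3 + 1/16·4 + 1/8·3 = 3.1875 bits.

3.1875 bits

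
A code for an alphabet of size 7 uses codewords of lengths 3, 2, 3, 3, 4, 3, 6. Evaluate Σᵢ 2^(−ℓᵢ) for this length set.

0.828125

With common denominator 2^6 = 64: Σ 2^(−ℓᵢ) = 8/64 + 16/64 + 8/64 + 8/64 + 4/64 + 8/64 + 1/64 = 53/64 = 0.828125.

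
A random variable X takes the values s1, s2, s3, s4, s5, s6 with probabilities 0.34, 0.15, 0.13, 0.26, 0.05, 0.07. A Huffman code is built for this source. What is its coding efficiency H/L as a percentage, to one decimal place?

Entropy H = −Σ p log₂ p ≈ 2.3123 bits.
Huffman merges: 1/20+7/100→3/25; 3/25+13/100→1/4; 3/20+1/4→2/5; 13/50+17/50→3/5; 2/5+3/5→1. L = 237/100 ≈ 2.3700.
Efficiency = H/L = 2.3123/2.3700 = 97.6%.

97.6%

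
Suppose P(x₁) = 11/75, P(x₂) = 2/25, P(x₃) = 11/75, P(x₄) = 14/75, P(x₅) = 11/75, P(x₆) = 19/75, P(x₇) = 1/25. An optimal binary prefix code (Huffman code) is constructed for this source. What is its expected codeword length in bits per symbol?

2.68 bits/symbol

Repeatedly combine the two least-probable nodes; the expected code length is the sum of the merged weights.
merge 1/25 + 2/25 → 3/25
merge 3/25 + 11/75 → 4/15
merge 11/75 + 11/75 → 22/75
merge 14/75 + 19/75 → 11/25
merge 4/15 + 22/75 → 14/25
merge 11/25 + 14/25 → 1
L = 3/25 + 4/15 + 22/75 + 11/25 + 14/25 + 1 = 67/25 = 2.68 bits/symbol.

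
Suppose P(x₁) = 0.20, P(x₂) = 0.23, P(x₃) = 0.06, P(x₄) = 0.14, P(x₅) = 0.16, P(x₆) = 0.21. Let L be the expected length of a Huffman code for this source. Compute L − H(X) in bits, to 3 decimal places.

0.071 bits

Entropy H = −Σ p log₂ p ≈ 2.4885 bits.
Huffman merges: 3/50+7/50→1/5; 4/25+1/5→9/25; 1/5+21/100→41/100; 23/100+9/25→59/100; 41/100+59/100→1. L = 64/25 ≈ 2.5600.
L − H = 2.5600 − 2.4885 = 0.071 bits.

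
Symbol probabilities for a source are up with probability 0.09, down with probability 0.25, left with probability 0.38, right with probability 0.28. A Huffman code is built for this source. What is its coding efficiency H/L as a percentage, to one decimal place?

Entropy H = −Σ p log₂ p ≈ 1.8573 bits.
Huffman merges: 9/100+1/4→17/50; 7/25+17/50→31/50; 19/50+31/50→1. L = 49/25 ≈ 1.9600.
Efficiency = H/L = 1.8573/1.9600 = 94.8%.

94.8%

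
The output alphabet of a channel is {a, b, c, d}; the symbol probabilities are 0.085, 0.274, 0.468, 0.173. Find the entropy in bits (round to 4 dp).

H = −Σ pᵢ log₂ pᵢ.
−0.085·log₂(0.085) = 0.3023
−0.274·log₂(0.274) = 0.5118
−0.468·log₂(0.468) = 0.5127
−0.173·log₂(0.173) = 0.4379
Sum ≈ 1.7646 → 1.7646 bits.

1.7646 bits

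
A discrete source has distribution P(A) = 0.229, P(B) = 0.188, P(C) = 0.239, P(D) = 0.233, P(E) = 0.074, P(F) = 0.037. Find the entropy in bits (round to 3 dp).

2.377 bits

H = −Σ pᵢ log₂ pᵢ.
−0.229·log₂(0.229) = 0.4870
−0.188·log₂(0.188) = 0.4533
−0.239·log₂(0.239) = 0.4935
−0.233·log₂(0.233) = 0.4897
−0.074·log₂(0.074) = 0.2780
−0.037·log₂(0.037) = 0.1760
Sum ≈ 2.3774 → 2.377 bits.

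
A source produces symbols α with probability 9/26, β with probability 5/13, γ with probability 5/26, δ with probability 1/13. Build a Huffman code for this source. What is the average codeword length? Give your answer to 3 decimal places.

1.885 bits/symbol

Repeatedly combine the two least-probable nodes; the expected code length is the sum of the merged weights.
merge 1/13 + 5/26 → 7/26
merge 7/26 + 9/26 → 8/13
merge 5/13 + 8/13 → 1
L = 7/26 + 8/13 + 1 = 49/26 ≈ 1.885 bits/symbol.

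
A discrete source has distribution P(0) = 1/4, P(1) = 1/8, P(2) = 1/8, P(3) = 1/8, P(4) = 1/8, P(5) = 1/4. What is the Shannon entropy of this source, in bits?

Each probability is a power of 1/2, so log₂(1/p) is an integer.
H = Σ p·log₂(1/p) = 1/4·2 + 1/8·3 + 1/8·3 + 1/8·3 + 1/8·3 + 1/4·2 = 2.5 bits.

2.5 bits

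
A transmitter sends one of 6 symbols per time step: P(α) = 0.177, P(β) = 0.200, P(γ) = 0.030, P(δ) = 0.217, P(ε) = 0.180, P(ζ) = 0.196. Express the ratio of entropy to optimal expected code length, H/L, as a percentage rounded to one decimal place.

94.6%

Entropy H = −Σ p log₂ p ≈ 2.4428 bits.
Huffman merges: 3/100+177/1000→207/1000; 9/50+49/250→47/125; 1/5+207/1000→407/1000; 217/1000+47/125→593/1000; 407/1000+593/1000→1. L = 2583/1000 ≈ 2.5830.
Efficiency = H/L = 2.4428/2.5830 = 94.6%.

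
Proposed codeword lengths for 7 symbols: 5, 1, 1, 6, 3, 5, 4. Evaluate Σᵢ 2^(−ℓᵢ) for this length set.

With common denominator 2^6 = 64: Σ 2^(−ℓᵢ) = 2/64 + 32/64 + 32/64 + 1/64 + 8/64 + 2/64 + 4/64 = 81/64 = 1.265625.

1.265625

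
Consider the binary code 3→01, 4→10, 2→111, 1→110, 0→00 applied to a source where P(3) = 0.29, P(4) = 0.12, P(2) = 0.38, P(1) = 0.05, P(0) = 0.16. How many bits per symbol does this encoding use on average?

2.43 bits/symbol

L̄ = Σ pᵢ·ℓᵢ = 0.29·2 + 0.12·2 + 0.38·3 + 0.05·3 + 0.16·2 = 2.43 bits/symbol.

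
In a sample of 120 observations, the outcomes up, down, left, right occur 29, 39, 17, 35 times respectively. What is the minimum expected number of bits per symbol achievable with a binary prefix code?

2 bits/symbol

Probabilities are the counts divided by 120.
Repeatedly combine the two least-probable nodes; the expected code length is the sum of the merged weights.
merge 17/120 + 29/120 → 23/60
merge 7/24 + 13/40 → 37/60
merge 23/60 + 37/60 → 1
L = 23/60 + 37/60 + 1 = 2 bits/symbol.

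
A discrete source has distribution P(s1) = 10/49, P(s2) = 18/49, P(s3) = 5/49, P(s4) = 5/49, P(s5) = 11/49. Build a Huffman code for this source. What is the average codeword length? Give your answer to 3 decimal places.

Repeatedly combine the two least-probable nodes; the expected code length is the sum of the merged weights.
merge 5/49 + 5/49 → 10/49
merge 10/49 + 10/49 → 20/49
merge 11/49 + 18/49 → 29/49
merge 20/49 + 29/49 → 1
L = 10/49 + 20/49 + 29/49 + 1 = 108/49 ≈ 2.204 bits/symbol.

2.204 bits/symbol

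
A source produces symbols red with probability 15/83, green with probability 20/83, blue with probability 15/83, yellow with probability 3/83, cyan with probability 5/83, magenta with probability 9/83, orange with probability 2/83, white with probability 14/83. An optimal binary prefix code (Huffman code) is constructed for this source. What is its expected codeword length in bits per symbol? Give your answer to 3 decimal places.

2.759 bits/symbol

Repeatedly combine the two least-probable nodes; the expected code length is the sum of the merged weights.
merge 2/83 + 3/83 → 5/83
merge 5/83 + 5/83 → 10/83
merge 9/83 + 10/83 → 19/83
merge 14/83 + 15/83 → 29/83
merge 15/83 + 19/83 → 34/83
merge 20/83 + 29/83 → 49/83
merge 34/83 + 49/83 → 1
L = 5/83 + 10/83 + 19/83 + 29/83 + 34/83 + 49/83 + 1 = 229/83 ≈ 2.759 bits/symbol.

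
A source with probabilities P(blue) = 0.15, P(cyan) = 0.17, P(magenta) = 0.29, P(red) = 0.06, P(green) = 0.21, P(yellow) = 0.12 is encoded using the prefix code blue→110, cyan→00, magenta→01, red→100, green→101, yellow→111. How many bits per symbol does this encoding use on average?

L̄ = Σ pᵢ·ℓᵢ = 0.15·3 + 0.17·2 + 0.29·2 + 0.06·3 + 0.21·3 + 0.12·3 = 2.54 bits/symbol.

2.54 bits/symbol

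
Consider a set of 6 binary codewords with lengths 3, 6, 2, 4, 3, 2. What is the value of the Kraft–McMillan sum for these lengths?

With common denominator 2^6 = 64: Σ 2^(−ℓᵢ) = 8/64 + 1/64 + 16/64 + 4/64 + 8/64 + 16/64 = 53/64 = 0.828125.

0.828125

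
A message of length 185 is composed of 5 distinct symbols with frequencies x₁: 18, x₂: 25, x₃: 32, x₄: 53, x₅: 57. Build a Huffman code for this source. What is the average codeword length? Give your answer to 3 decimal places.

Probabilities are the counts divided by 185.
Repeatedly combine the two least-probable nodes; the expected code length is the sum of the merged weights.
merge 18/185 + 5/37 → 43/185
merge 32/185 + 43/185 → 15/37
merge 53/185 + 57/185 → 22/37
merge 15/37 + 22/37 → 1
L = 43/185 + 15/37 + 22/37 + 1 = 413/185 ≈ 2.232 bits/symbol.

2.232 bits/symbol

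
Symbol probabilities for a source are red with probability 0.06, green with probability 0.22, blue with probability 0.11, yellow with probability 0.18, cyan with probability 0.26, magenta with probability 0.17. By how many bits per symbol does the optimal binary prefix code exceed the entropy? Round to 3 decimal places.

0.050 bits

Entropy H = −Σ p log₂ p ≈ 2.4596 bits.
Huffman merges: 3/50+11/100→17/100; 17/100+17/100→17/50; 9/50+11/50→2/5; 13/50+17/50→3/5; 2/5+3/5→1. L = 251/100 ≈ 2.5100.
L − H = 2.5100 − 2.4596 = 0.050 bits.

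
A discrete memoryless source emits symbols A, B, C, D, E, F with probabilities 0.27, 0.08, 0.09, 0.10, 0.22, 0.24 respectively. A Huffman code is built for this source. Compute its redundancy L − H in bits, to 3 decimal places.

Entropy H = −Σ p log₂ p ≈ 2.4211 bits.
Huffman merges: 2/25+9/100→17/100; 1/10+17/100→27/100; 11/50+6/25→23/50; 27/100+27/100→27/50; 23/50+27/50→1. L = 61/25 ≈ 2.4400.
L − H = 2.4400 − 2.4211 = 0.019 bits.

0.019 bits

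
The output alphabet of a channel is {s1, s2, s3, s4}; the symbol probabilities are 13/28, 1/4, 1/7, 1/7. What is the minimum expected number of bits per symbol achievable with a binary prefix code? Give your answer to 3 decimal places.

Repeatedly combine the two least-probable nodes; the expected code length is the sum of the merged weights.
merge 1/7 + 1/7 → 2/7
merge 1/4 + 2/7 → 15/28
merge 13/28 + 15/28 → 1
L = 2/7 + 15/28 + 1 = 51/28 ≈ 1.821 bits/symbol.

1.821 bits/symbol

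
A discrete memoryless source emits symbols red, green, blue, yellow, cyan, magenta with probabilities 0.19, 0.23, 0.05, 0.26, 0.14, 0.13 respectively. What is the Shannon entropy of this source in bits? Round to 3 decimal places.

H = −Σ pᵢ log₂ pᵢ.
−0.19·log₂(0.19) = 0.4552
−0.23·log₂(0.23) = 0.4877
−0.05·log₂(0.05) = 0.2161
−0.26·log₂(0.26) = 0.5053
−0.14·log₂(0.14) = 0.3971
−0.13·log₂(0.13) = 0.3826
Sum ≈ 2.4440 → 2.444 bits.

2.444 bits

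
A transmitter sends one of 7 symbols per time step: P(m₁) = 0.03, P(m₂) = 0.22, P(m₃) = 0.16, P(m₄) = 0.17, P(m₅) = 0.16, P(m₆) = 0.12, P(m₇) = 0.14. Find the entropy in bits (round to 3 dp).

2.677 bits

H = −Σ pᵢ log₂ pᵢ.
−0.03·log₂(0.03) = 0.1518
−0.22·log₂(0.22) = 0.4806
−0.16·log₂(0.16) = 0.4230
−0.17·log₂(0.17) = 0.4346
−0.16·log₂(0.16) = 0.4230
−0.12·log₂(0.12) = 0.3671
−0.14·log₂(0.14) = 0.3971
Sum ≈ 2.6771 → 2.677 bits.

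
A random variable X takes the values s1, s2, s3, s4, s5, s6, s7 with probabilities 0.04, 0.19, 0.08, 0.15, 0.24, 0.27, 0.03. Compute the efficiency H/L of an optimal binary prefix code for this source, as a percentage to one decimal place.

Entropy H = −Σ p log₂ p ≈ 2.4990 bits.
Huffman merges: 3/100+1/25→7/100; 7/100+2/25→3/20; 3/20+3/20→3/10; 19/100+6/25→43/100; 27/100+3/10→57/100; 43/100+57/100→1. L = 63/25 ≈ 2.5200.
Efficiency = H/L = 2.4990/2.5200 = 99.2%.

99.2%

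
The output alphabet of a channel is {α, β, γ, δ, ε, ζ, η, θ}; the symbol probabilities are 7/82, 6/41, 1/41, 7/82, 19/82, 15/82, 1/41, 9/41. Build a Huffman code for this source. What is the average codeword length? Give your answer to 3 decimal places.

Repeatedly combine the two least-probable nodes; the expected code length is the sum of the merged weights.
merge 1/41 + 1/41 → 2/41
merge 2/41 + 7/82 → 11/82
merge 7/82 + 11/82 → 9/41
merge 6/41 + 15/82 → 27/82
merge 9/41 + 9/41 → 18/41
merge 19/82 + 27/82 → 23/41
merge 18/41 + 23/41 → 1
L = 2/41 + 11/82 + 9/41 + 27/82 + 18/41 + 23/41 + 1 = 112/41 ≈ 2.732 bits/symbol.

2.732 bits/symbol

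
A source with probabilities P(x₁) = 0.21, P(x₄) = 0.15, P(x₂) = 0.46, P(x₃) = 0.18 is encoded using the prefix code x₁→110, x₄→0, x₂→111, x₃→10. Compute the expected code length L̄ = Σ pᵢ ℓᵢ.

2.52 bits/symbol

L̄ = Σ pᵢ·ℓᵢ = 0.21·3 + 0.15·1 + 0.46·3 + 0.18·2 = 2.52 bits/symbol.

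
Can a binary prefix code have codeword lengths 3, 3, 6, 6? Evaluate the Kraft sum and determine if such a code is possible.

0.28125; yes

With common denominator 2^6 = 64: Σ 2^(−ℓᵢ) = 8/64 + 8/64 + 1/64 + 1/64 = 18/64 = 0.28125.
Kraft's inequality requires Σ ≤ 1; here Σ = 0.28125 ≤ 1, so such a prefix code exists.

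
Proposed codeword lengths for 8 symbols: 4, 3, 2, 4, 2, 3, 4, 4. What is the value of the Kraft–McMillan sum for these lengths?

With common denominator 2^4 = 16: Σ 2^(−ℓᵢ) = 1/16 + 2/16 + 4/16 + 1/16 + 4/16 + 2/16 + 1/16 + 1/16 = 16/16 = 1.

1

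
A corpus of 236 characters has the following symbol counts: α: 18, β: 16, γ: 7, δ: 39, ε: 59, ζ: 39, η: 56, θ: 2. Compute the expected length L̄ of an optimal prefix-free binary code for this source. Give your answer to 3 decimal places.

Probabilities are the counts divided by 236.
Repeatedly combine the two least-probable nodes; the expected code length is the sum of the merged weights.
merge 1/118 + 7/236 → 9/236
merge 9/236 + 4/59 → 25/236
merge 9/118 + 25/236 → 43/236
merge 39/236 + 39/236 → 39/118
merge 43/236 + 14/59 → 99/236
merge 1/4 + 39/118 → 137/236
merge 99/236 + 137/236 → 1
L = 9/236 + 25/236 + 43/236 + 39/118 + 99/236 + 137/236 + 1 = 627/236 ≈ 2.657 bits/symbol.

2.657 bits/symbol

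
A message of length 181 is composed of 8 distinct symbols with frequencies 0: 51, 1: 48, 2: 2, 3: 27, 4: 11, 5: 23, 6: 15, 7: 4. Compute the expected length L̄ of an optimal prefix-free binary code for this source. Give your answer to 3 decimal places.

2.580 bits/symbol

Probabilities are the counts divided by 181.
Repeatedly combine the two least-probable nodes; the expected code length is the sum of the merged weights.
merge 2/181 + 4/181 → 6/181
merge 6/181 + 11/181 → 17/181
merge 15/181 + 17/181 → 32/181
merge 23/181 + 27/181 → 50/181
merge 32/181 + 48/181 → 80/181
merge 50/181 + 51/181 → 101/181
merge 80/181 + 101/181 → 1
L = 6/181 + 17/181 + 32/181 + 50/181 + 80/181 + 101/181 + 1 = 467/181 ≈ 2.580 bits/symbol.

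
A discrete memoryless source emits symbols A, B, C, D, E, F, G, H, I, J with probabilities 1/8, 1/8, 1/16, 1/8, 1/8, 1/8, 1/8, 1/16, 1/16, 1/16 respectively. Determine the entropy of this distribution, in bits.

Each probability is a power of 1/2, so log₂(1/p) is an integer.
H = Σ p·log₂(1/p) = 1/8·3 + 1/8·3 + 1/16·4 + 1/8·3 + 1/8·3 + 1/8·3 + 1/8·3 + 1/16·4 + 1/16·4 + 1/16·4 = 3.25 bits.

3.25 bits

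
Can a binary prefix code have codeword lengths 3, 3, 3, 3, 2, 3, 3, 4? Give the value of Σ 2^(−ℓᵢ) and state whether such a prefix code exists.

1.0625; no

With common denominator 2^4 = 16: Σ 2^(−ℓᵢ) = 2/16 + 2/16 + 2/16 + 2/16 + 4/16 + 2/16 + 2/16 + 1/16 = 17/16 = 1.0625.
Kraft's inequality requires Σ ≤ 1; here Σ = 1.0625 > 1, so no such prefix code exists.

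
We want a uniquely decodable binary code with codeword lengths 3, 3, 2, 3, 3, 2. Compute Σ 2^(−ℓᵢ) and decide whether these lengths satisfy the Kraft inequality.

1; yes

With common denominator 2^3 = 8: Σ 2^(−ℓᵢ) = 1/8 + 1/8 + 2/8 + 1/8 + 1/8 + 2/8 = 8/8 = 1.
Kraft's inequality requires Σ ≤ 1; here Σ = 1 ≤ 1, so such a prefix code exists.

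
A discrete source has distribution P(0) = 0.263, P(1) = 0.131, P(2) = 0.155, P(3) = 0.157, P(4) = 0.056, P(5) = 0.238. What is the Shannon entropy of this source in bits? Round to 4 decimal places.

H = −Σ pᵢ log₂ pᵢ.
−0.263·log₂(0.263) = 0.5068
−0.131·log₂(0.131) = 0.3841
−0.155·log₂(0.155) = 0.4169
−0.157·log₂(0.157) = 0.4194
−0.056·log₂(0.056) = 0.2329
−0.238·log₂(0.238) = 0.4929
Sum ≈ 2.4529 → 2.4529 bits.

2.4529 bits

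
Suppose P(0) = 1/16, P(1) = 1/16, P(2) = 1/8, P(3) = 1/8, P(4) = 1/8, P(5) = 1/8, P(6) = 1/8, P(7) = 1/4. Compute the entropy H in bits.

Each probability is a power of 1/2, so log₂(1/p) is an integer.
H = Σ p·log₂(1/p) = 1/16·4 + 1/16·4 + 1/8·3 + 1/8·3 + 1/8·3 + 1/8·3 + 1/8·3 + 1/4·2 = 2.875 bits.

2.875 bits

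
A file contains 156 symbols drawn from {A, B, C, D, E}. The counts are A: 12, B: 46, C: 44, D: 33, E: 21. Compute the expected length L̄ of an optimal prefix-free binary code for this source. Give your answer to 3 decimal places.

2.212 bits/symbol

Probabilities are the counts divided by 156.
Repeatedly combine the two least-probable nodes; the expected code length is the sum of the merged weights.
merge 1/13 + 7/52 → 11/52
merge 11/52 + 11/52 → 11/26
merge 11/39 + 23/78 → 15/26
merge 11/26 + 15/26 → 1
L = 11/52 + 11/26 + 15/26 + 1 = 115/52 ≈ 2.212 bits/symbol.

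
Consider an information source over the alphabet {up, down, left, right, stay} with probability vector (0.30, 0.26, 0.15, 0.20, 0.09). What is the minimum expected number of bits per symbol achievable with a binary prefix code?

2.24 bits/symbol

Repeatedly combine the two least-probable nodes; the expected code length is the sum of the merged weights.
merge 9/100 + 3/20 → 6/25
merge 1/5 + 6/25 → 11/25
merge 13/50 + 3/10 → 14/25
merge 11/25 + 14/25 → 1
L = 6/25 + 11/25 + 14/25 + 1 = 56/25 = 2.24 bits/symbol.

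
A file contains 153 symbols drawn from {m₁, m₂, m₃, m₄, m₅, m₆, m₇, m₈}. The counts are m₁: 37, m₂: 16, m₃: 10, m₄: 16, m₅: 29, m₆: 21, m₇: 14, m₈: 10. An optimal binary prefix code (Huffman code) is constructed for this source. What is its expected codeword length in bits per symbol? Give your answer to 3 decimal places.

Probabilities are the counts divided by 153.
Repeatedly combine the two least-probable nodes; the expected code length is the sum of the merged weights.
merge 10/153 + 10/153 → 20/153
merge 14/153 + 16/153 → 10/51
merge 16/153 + 20/153 → 4/17
merge 7/51 + 29/153 → 50/153
merge 10/51 + 4/17 → 22/51
merge 37/153 + 50/153 → 29/51
merge 22/51 + 29/51 → 1
L = 20/153 + 10/51 + 4/17 + 50/153 + 22/51 + 29/51 + 1 = 26/9 ≈ 2.889 bits/symbol.

2.889 bits/symbol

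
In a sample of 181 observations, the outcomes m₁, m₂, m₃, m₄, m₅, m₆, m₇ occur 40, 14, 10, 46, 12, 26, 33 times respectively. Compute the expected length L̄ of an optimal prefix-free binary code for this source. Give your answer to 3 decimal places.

2.646 bits/symbol

Probabilities are the counts divided by 181.
Repeatedly combine the two least-probable nodes; the expected code length is the sum of the merged weights.
merge 10/181 + 12/181 → 22/181
merge 14/181 + 22/181 → 36/181
merge 26/181 + 33/181 → 59/181
merge 36/181 + 40/181 → 76/181
merge 46/181 + 59/181 → 105/181
merge 76/181 + 105/181 → 1
L = 22/181 + 36/181 + 59/181 + 76/181 + 105/181 + 1 = 479/181 ≈ 2.646 bits/symbol.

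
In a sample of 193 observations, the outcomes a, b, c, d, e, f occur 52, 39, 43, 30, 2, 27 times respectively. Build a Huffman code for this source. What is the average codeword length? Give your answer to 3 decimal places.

2.456 bits/symbol

Probabilities are the counts divided by 193.
Repeatedly combine the two least-probable nodes; the expected code length is the sum of the merged weights.
merge 2/193 + 27/193 → 29/193
merge 29/193 + 30/193 → 59/193
merge 39/193 + 43/193 → 82/193
merge 52/193 + 59/193 → 111/193
merge 82/193 + 111/193 → 1
L = 29/193 + 59/193 + 82/193 + 111/193 + 1 = 474/193 ≈ 2.456 bits/symbol.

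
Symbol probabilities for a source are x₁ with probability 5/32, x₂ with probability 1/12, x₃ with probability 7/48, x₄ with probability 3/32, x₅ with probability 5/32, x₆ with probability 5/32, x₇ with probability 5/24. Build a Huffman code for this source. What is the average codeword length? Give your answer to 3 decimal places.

Repeatedly combine the two least-probable nodes; the expected code length is the sum of the merged weights.
merge 1/12 + 3/32 → 17/96
merge 7/48 + 5/32 → 29/96
merge 5/32 + 5/32 → 5/16
merge 17/96 + 5/24 → 37/96
merge 29/96 + 5/16 → 59/96
merge 37/96 + 59/96 → 1
L = 17/96 + 29/96 + 5/16 + 37/96 + 59/96 + 1 = 67/24 ≈ 2.792 bits/symbol.

2.792 bits/symbol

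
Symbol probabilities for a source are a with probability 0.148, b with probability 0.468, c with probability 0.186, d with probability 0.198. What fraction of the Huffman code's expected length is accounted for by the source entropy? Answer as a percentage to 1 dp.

98.3%

Entropy H = −Σ p log₂ p ≈ 1.8346 bits.
Huffman merges: 37/250+93/500→167/500; 99/500+167/500→133/250; 117/250+133/250→1. L = 933/500 ≈ 1.8660.
Efficiency = H/L = 1.8346/1.8660 = 98.3%.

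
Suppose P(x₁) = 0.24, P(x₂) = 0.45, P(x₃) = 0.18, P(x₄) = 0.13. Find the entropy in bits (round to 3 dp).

H = −Σ pᵢ log₂ pᵢ.
−0.24·log₂(0.24) = 0.4941
−0.45·log₂(0.45) = 0.5184
−0.18·log₂(0.18) = 0.4453
−0.13·log₂(0.13) = 0.3826
Sum ≈ 1.8405 → 1.840 bits.

1.840 bits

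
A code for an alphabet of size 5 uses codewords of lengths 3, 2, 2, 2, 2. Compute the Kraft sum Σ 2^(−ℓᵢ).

1.125

With common denominator 2^3 = 8: Σ 2^(−ℓᵢ) = 1/8 + 2/8 + 2/8 + 2/8 + 2/8 = 9/8 = 1.125.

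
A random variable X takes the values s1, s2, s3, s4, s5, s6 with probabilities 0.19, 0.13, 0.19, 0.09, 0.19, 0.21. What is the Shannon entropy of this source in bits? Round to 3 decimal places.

H = −Σ pᵢ log₂ pᵢ.
−0.19·log₂(0.19) = 0.4552
−0.13·log₂(0.13) = 0.3826
−0.19·log₂(0.19) = 0.4552
−0.09·log₂(0.09) = 0.3127
−0.19·log₂(0.19) = 0.4552
−0.21·log₂(0.21) = 0.4728
Sum ≈ 2.5338 → 2.534 bits.

2.534 bits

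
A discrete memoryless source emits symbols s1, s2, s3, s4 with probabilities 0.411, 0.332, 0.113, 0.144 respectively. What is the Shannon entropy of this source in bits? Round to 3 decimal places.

1.813 bits

H = −Σ pᵢ log₂ pᵢ.
−0.411·log₂(0.411) = 0.5272
−0.332·log₂(0.332) = 0.5281
−0.113·log₂(0.113) = 0.3555
−0.144·log₂(0.144) = 0.4026
Sum ≈ 1.8134 → 1.813 bits.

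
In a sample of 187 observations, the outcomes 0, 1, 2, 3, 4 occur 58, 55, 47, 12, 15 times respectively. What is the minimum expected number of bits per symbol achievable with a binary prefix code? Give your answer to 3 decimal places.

2.144 bits/symbol

Probabilities are the counts divided by 187.
Repeatedly combine the two least-probable nodes; the expected code length is the sum of the merged weights.
merge 12/187 + 15/187 → 27/187
merge 27/187 + 47/187 → 74/187
merge 5/17 + 58/187 → 113/187
merge 74/187 + 113/187 → 1
L = 27/187 + 74/187 + 113/187 + 1 = 401/187 ≈ 2.144 bits/symbol.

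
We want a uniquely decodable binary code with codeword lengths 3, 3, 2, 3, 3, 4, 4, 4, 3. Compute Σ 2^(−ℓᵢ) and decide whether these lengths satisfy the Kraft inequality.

1.0625; no

With common denominator 2^4 = 16: Σ 2^(−ℓᵢ) = 2/16 + 2/16 + 4/16 + 2/16 + 2/16 + 1/16 + 1/16 + 1/16 + 2/16 = 17/16 = 1.0625.
Kraft's inequality requires Σ ≤ 1; here Σ = 1.0625 > 1, so no such prefix code exists.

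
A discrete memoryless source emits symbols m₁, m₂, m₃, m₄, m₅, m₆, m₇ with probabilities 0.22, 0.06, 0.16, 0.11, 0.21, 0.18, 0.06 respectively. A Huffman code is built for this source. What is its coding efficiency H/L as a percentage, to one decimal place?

Entropy H = −Σ p log₂ p ≈ 2.6591 bits.
Huffman merges: 3/50+3/50→3/25; 11/100+3/25→23/100; 4/25+9/50→17/50; 21/100+11/50→43/100; 23/100+17/50→57/100; 43/100+57/100→1. L = 269/100 ≈ 2.6900.
Efficiency = H/L = 2.6591/2.6900 = 98.9%.

98.9%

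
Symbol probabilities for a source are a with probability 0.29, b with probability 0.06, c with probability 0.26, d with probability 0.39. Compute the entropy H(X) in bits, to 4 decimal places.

1.7965 bits

H = −Σ pᵢ log₂ pᵢ.
−0.29·log₂(0.29) = 0.5179
−0.06·log₂(0.06) = 0.2435
−0.26·log₂(0.26) = 0.5053
−0.39·log₂(0.39) = 0.5298
Sum ≈ 1.7965 → 1.7965 bits.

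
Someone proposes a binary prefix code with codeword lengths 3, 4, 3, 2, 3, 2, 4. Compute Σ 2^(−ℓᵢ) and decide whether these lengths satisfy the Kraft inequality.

With common denominator 2^4 = 16: Σ 2^(−ℓᵢ) = 2/16 + 1/16 + 2/16 + 4/16 + 2/16 + 4/16 + 1/16 = 16/16 = 1.
Kraft's inequality requires Σ ≤ 1; here Σ = 1 ≤ 1, so such a prefix code exists.

1; yes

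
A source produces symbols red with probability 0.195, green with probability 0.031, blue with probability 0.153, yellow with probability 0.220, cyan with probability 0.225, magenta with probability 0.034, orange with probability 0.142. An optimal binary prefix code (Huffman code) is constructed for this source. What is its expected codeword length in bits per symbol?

Repeatedly combine the two least-probable nodes; the expected code length is the sum of the merged weights.
merge 31/1000 + 17/500 → 13/200
merge 13/200 + 71/500 → 207/1000
merge 153/1000 + 39/200 → 87/250
merge 207/1000 + 11/50 → 427/1000
merge 9/40 + 87/250 → 573/1000
merge 427/1000 + 573/1000 → 1
L = 13/200 + 207/1000 + 87/250 + 427/1000 + 573/1000 + 1 = 131/50 = 2.62 bits/symbol.

2.62 bits/symbol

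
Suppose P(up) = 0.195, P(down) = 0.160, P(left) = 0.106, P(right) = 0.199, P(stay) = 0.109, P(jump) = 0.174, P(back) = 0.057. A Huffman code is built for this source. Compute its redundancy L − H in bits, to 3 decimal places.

Entropy H = −Σ p log₂ p ≈ 2.7127 bits.
Huffman merges: 57/1000+53/500→163/1000; 109/1000+4/25→269/1000; 163/1000+87/500→337/1000; 39/200+199/1000→197/500; 269/1000+337/1000→303/500; 197/500+303/500→1. L = 2769/1000 ≈ 2.7690.
L − H = 2.7690 − 2.7127 = 0.056 bits.

0.056 bits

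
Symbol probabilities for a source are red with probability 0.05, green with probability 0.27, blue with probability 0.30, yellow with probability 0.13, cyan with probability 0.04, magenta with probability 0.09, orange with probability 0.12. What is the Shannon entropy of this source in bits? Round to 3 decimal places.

2.495 bits

H = −Σ pᵢ log₂ pᵢ.
−0.05·log₂(0.05) = 0.2161
−0.27·log₂(0.27) = 0.5100
−0.30·log₂(0.30) = 0.5211
−0.13·log₂(0.13) = 0.3826
−0.04·log₂(0.04) = 0.1858
−0.09·log₂(0.09) = 0.3127
−0.12·log₂(0.12) = 0.3671
Sum ≈ 2.4953 → 2.495 bits.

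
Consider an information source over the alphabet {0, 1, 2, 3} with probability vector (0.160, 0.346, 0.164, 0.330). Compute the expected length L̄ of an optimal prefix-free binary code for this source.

1.978 bits/symbol

Repeatedly combine the two least-probable nodes; the expected code length is the sum of the merged weights.
merge 4/25 + 41/250 → 81/250
merge 81/250 + 33/100 → 327/500
merge 173/500 + 327/500 → 1
L = 81/250 + 327/500 + 1 = 989/500 = 1.978 bits/symbol.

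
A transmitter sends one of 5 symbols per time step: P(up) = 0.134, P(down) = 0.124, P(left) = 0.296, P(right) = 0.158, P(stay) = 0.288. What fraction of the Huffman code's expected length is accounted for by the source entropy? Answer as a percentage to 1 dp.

Entropy H = −Σ p log₂ p ≈ 2.2197 bits.
Huffman merges: 31/250+67/500→129/500; 79/500+129/500→52/125; 36/125+37/125→73/125; 52/125+73/125→1. L = 1129/500 ≈ 2.2580.
Efficiency = H/L = 2.2197/2.2580 = 98.3%.

98.3%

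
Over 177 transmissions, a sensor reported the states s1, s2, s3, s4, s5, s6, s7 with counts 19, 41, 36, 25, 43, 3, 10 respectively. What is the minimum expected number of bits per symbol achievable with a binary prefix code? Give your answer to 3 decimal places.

Probabilities are the counts divided by 177.
Repeatedly combine the two least-probable nodes; the expected code length is the sum of the merged weights.
merge 1/59 + 10/177 → 13/177
merge 13/177 + 19/177 → 32/177
merge 25/177 + 32/177 → 19/59
merge 12/59 + 41/177 → 77/177
merge 43/177 + 19/59 → 100/177
merge 77/177 + 100/177 → 1
L = 13/177 + 32/177 + 19/59 + 77/177 + 100/177 + 1 = 152/59 ≈ 2.576 bits/symbol.

2.576 bits/symbol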